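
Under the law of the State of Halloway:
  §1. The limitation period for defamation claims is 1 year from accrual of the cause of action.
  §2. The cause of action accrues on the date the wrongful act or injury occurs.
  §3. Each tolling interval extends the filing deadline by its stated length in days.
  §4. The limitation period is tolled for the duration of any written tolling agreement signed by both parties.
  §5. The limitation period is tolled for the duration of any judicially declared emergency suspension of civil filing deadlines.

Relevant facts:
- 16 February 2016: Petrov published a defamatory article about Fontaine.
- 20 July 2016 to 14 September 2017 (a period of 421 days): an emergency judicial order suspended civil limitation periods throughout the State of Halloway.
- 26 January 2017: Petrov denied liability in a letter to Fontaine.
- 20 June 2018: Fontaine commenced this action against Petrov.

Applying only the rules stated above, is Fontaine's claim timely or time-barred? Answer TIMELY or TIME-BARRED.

The claim accrued on 16 February 2016, when the wrongful act occurred.
The untolled deadline — 1 year after 16 February 2016 — is 16 February 2017.
The emergency suspension of filing deadlines from 20 July 2016 to 14 September 2017 tolled the period for 421 days, extending the deadline to 13 April 2018.
None of the other events listed affects the running of the period under the stated rules.
Filing on 20 June 2018 missed the 13 April 2018 deadline — the action is time-barred.

TIME-BARRED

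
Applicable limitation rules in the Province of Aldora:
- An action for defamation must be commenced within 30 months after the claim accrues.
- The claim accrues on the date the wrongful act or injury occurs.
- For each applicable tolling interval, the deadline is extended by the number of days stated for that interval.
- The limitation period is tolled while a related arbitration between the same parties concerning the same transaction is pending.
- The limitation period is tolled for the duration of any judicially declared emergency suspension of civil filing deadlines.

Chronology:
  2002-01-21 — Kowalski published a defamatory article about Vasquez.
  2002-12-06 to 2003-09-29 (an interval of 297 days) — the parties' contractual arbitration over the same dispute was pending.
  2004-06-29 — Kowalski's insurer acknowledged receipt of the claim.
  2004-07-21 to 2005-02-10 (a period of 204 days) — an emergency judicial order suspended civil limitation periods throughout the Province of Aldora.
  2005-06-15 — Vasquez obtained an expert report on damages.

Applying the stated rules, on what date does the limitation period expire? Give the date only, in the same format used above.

The claim accrued on 2002-01-21, when the wrongful act occurred.
Adding the 30 months base period to 2002-01-21 gives a deadline of 2004-07-21, before any tolling.
The period was tolled for 297 days by the pending related arbitration (2002-12-06 to 2003-09-29), pushing the deadline to 2005-05-14.
The emergency suspension of filing deadlines from 2004-07-21 to 2005-02-10 tolled the period for 204 days, extending the deadline to 2005-12-04.
The other events in the timeline have no effect on the limitation period under the stated rules.

2005-12-04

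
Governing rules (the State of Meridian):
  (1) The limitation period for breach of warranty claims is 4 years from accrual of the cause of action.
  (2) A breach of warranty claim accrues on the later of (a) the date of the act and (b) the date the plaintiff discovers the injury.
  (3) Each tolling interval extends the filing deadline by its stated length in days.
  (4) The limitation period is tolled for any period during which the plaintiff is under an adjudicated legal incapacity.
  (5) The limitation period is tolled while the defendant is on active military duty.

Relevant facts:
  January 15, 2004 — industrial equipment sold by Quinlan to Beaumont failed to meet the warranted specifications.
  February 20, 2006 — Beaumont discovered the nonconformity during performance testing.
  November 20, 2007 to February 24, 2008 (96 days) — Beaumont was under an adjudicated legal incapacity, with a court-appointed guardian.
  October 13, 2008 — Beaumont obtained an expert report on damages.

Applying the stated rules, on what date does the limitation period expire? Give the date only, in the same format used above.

Because discovery on February 20, 2006 post-dates the January 15, 2004 act, accrual under the later-of rule falls on February 20, 2006.
4 years from February 20, 2006 is February 20, 2010.
Because the plaintiff's legal incapacity ran from November 20, 2007 to February 24, 2008, the deadline is extended by 96 days to May 27, 2010.
The other events in the timeline have no effect on the limitation period under the stated rules.

May 27, 2010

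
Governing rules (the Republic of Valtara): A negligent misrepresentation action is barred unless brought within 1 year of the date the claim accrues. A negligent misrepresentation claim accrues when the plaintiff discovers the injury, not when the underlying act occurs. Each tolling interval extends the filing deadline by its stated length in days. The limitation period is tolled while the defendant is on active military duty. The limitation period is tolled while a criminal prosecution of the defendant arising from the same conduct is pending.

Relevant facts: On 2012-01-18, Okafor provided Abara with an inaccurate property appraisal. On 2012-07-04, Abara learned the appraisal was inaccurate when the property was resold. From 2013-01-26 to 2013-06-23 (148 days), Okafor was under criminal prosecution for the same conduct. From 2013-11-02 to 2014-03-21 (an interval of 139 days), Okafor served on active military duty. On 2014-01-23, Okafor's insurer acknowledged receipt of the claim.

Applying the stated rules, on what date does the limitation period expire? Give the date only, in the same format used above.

2014-04-17

The claim did not accrue until Abara discovered the injury on 2012-07-04; the 2012-01-18 act date does not start the clock under the stated rule.
The untolled deadline — 1 year after 2012-07-04 — is 2013-07-04.
The pending criminal prosecution from 2013-01-26 to 2013-06-23 tolled the period for 148 days, extending the deadline to 2013-11-29.
The period was tolled for 139 days by the defendant's active military service (2013-11-02 to 2014-03-21), pushing the deadline to 2014-04-17.
The other events in the timeline have no effect on the limitation period under the stated rules.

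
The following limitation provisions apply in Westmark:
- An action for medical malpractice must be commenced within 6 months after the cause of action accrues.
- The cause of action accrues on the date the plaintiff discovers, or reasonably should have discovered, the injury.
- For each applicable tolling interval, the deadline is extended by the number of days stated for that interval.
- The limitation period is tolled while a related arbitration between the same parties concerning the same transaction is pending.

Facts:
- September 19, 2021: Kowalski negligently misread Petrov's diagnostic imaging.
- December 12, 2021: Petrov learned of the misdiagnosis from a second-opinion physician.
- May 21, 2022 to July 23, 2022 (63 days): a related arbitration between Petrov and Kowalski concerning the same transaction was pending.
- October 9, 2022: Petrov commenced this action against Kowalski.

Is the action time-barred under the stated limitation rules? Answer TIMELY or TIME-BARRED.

TIME-BARRED

The claim did not accrue until Petrov discovered the injury on December 12, 2021; the September 19, 2021 act date does not start the clock under the stated rule.
The untolled deadline — 6 months after December 12, 2021 — is June 12, 2022.
The period was tolled for 63 days by the pending related arbitration (May 21, 2022 to July 23, 2022), pushing the deadline to August 14, 2022.
Filing on October 9, 2022 missed the August 14, 2022 deadline — the action is time-barred.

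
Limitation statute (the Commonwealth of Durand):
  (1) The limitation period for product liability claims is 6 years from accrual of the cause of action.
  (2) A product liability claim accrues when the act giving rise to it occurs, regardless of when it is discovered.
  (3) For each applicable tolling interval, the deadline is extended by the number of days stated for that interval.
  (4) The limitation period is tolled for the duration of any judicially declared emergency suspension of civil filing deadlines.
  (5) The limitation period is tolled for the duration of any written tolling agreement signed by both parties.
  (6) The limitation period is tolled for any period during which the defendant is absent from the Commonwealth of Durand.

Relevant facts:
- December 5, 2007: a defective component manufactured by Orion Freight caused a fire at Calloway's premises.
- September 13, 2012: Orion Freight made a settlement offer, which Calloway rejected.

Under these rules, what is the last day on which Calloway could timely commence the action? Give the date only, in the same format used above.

December 5, 2013

The claim accrued on December 5, 2007, when the wrongful act occurred.
The untolled deadline — 6 years after December 5, 2007 — is December 5, 2013.
Nothing else in the chronology tolls or restarts the period.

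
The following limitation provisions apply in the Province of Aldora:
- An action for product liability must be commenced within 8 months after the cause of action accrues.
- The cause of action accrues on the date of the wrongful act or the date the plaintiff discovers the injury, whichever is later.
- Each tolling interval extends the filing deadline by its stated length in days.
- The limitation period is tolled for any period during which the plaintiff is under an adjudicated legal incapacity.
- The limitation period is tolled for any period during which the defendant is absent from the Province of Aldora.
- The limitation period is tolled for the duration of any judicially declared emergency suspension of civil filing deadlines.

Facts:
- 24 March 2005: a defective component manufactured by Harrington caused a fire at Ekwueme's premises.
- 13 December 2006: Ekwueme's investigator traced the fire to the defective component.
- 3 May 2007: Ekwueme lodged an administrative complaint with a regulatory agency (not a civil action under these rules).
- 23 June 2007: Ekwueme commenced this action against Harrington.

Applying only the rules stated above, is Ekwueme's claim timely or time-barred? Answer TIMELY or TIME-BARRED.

Taking the later of the act (24 March 2005) and discovery (13 December 2006), the claim accrued on 13 December 2006.
Adding the 8 months base period to 13 December 2006 gives a deadline of 13 August 2007, before any tolling.
None of the other events listed affects the running of the period under the stated rules.
The 23 June 2007 filing precedes the 13 August 2007 deadline; the claim is timely.

TIMELY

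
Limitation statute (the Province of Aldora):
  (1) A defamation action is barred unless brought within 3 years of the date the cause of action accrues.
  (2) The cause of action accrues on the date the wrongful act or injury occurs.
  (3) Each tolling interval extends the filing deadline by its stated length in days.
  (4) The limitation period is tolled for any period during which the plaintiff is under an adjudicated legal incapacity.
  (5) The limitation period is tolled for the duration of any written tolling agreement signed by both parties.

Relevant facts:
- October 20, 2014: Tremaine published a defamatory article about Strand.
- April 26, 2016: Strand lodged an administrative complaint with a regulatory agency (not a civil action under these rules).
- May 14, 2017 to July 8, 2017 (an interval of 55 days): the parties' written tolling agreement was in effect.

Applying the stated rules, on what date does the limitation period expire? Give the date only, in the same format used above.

The limitation period began to run on October 20, 2014.
The untolled deadline — 3 years after October 20, 2014 — is October 20, 2017.
The period was tolled for 55 days by the written tolling agreement (May 14, 2017 to July 8, 2017), pushing the deadline to December 14, 2017.
None of the other events listed affects the running of the period under the stated rules.

December 14, 2017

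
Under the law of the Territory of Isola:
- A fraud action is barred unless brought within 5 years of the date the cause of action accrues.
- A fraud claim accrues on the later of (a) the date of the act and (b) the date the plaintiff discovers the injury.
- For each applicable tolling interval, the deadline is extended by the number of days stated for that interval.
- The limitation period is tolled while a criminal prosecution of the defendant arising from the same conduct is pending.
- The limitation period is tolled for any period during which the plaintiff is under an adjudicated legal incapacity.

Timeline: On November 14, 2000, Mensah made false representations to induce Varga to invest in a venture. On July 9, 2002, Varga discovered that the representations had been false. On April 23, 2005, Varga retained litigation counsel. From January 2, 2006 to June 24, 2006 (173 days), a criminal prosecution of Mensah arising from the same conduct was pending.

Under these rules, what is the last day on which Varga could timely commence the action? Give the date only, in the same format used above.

The claim accrued on July 9, 2002 — the later of the November 14, 2000 act and the July 9, 2002 discovery.
The untolled deadline — 5 years after July 9, 2002 — is July 9, 2007.
Because the pending criminal prosecution ran from January 2, 2006 to June 24, 2006, the deadline is extended by 173 days to December 29, 2007.
Nothing else in the chronology tolls or restarts the period.

December 29, 2007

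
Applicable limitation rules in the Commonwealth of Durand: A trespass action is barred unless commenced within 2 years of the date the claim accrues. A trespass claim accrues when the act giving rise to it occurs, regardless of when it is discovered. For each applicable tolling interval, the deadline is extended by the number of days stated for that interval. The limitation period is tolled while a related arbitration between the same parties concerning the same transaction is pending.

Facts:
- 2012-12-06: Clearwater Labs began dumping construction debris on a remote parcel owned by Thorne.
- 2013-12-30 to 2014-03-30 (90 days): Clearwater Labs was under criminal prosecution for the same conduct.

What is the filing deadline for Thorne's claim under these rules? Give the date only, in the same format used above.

The limitation period began to run on 2012-12-06.
The untolled deadline — 2 years after 2012-12-06 — is 2014-12-06.
Although a criminal prosecution ran from 2013-12-30 to 2014-03-30, the stated rules do not make that a tolling event, so it is disregarded.

2014-12-06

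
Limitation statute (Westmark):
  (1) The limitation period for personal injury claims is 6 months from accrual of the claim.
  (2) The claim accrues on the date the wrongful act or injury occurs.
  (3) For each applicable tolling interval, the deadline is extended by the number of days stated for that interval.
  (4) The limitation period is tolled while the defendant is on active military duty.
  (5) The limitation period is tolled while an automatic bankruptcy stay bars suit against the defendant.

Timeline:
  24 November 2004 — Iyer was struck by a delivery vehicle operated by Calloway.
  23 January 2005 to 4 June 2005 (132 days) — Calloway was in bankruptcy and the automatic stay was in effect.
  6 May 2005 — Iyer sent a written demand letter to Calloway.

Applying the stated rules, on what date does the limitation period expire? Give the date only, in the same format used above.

The claim accrued on 24 November 2004, the date of the act.
Adding the 6 months base period to 24 November 2004 gives a deadline of 24 May 2005, before any tolling.
The period was tolled for 132 days by the automatic bankruptcy stay (23 January 2005 to 4 June 2005), pushing the deadline to 3 October 2005.
Nothing else in the chronology tolls or restarts the period.

3 October 2005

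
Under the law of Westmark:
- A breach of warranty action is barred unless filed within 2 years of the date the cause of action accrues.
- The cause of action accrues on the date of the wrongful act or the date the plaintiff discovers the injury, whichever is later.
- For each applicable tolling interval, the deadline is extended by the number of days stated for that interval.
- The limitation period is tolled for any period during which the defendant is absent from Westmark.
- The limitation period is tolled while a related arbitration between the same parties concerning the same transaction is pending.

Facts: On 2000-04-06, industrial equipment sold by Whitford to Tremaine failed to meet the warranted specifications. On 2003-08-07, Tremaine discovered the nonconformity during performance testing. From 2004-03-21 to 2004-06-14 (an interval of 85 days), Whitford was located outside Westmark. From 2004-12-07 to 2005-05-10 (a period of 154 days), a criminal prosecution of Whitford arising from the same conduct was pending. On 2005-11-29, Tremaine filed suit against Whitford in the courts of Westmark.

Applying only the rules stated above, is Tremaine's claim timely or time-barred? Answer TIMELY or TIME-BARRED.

TIME-BARRED

The claim accrued on 2003-08-07 — the later of the 2000-04-06 act and the 2003-08-07 discovery.
2 years from 2003-08-07 is 2005-08-07.
The defendant's absence from the jurisdiction from 2004-03-21 to 2004-06-14 tolled the period for 85 days, extending the deadline to 2005-10-31.
Although a criminal prosecution ran from 2004-12-07 to 2005-05-10, the stated rules do not make that a tolling event, so it is disregarded.
The 2005-11-29 filing falls after the 2005-10-31 deadline; the claim is time-barred.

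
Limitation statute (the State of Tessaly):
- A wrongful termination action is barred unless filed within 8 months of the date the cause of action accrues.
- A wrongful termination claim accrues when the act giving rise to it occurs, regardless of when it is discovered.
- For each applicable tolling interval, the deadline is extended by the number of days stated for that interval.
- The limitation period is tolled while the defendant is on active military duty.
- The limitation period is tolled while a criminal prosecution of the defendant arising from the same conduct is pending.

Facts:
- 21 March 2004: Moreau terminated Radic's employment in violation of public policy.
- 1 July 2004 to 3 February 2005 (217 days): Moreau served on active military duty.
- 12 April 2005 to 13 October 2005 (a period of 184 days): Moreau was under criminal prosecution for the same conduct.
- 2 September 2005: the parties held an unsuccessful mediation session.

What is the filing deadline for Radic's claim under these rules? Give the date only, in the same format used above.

The cause of action accrued on 21 March 2004, the date of the act.
Adding the 8 months base period to 21 March 2004 gives a deadline of 21 November 2004, before any tolling.
The period was tolled for 217 days by the defendant's active military service (1 July 2004 to 3 February 2005), pushing the deadline to 26 June 2005.
The period was tolled for 184 days by the pending criminal prosecution (12 April 2005 to 13 October 2005), pushing the deadline to 27 December 2005.
None of the other events listed affects the running of the period under the stated rules.

27 December 2005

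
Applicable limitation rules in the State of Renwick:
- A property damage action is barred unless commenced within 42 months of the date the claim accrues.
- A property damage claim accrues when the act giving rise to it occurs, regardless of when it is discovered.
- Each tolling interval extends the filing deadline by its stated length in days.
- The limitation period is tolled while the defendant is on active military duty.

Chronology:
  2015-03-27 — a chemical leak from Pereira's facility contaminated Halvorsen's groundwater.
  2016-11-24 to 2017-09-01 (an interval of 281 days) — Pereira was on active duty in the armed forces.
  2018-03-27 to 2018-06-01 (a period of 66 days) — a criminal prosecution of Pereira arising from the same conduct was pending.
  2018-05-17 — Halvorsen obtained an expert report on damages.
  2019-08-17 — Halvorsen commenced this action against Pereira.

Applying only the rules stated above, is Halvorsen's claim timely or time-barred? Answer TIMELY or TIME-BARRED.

The claim accrued on 2015-03-27, when the wrongful act occurred.
The untolled deadline — 42 months after 2015-03-27 — is 2018-09-27.
The period was tolled for 281 days by the defendant's active military service (2016-11-24 to 2017-09-01), pushing the deadline to 2019-07-05.
No stated provision tolls the period for a criminal prosecution, so the interval from 2018-03-27 to 2018-06-01 has no effect on the deadline.
Nothing else in the chronology tolls or restarts the period.
The 2019-08-17 filing falls after the 2019-07-05 deadline; the claim is time-barred.

TIME-BARRED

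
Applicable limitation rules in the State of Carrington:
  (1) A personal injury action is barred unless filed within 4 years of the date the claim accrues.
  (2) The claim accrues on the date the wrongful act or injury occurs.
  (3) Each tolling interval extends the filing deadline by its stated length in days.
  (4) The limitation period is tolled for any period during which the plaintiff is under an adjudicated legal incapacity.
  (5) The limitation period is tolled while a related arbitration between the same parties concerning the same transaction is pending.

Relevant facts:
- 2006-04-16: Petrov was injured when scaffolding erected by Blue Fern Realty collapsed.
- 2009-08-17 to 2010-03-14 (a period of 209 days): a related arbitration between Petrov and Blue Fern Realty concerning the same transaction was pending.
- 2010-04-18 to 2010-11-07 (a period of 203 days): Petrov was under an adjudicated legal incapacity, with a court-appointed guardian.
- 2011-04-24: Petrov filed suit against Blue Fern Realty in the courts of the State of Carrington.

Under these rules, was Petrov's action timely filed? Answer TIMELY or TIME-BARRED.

The limitation period began to run on 2006-04-16.
4 years from 2006-04-16 is 2010-04-16.
The pending related arbitration from 2009-08-17 to 2010-03-14 tolled the period for 209 days, extending the deadline to 2010-11-11.
Because the plaintiff's legal incapacity ran from 2010-04-18 to 2010-11-07, the deadline is extended by 203 days to 2011-06-02.
Filing on 2011-04-24 beat the 2011-06-02 deadline — the action is timely.

TIMELY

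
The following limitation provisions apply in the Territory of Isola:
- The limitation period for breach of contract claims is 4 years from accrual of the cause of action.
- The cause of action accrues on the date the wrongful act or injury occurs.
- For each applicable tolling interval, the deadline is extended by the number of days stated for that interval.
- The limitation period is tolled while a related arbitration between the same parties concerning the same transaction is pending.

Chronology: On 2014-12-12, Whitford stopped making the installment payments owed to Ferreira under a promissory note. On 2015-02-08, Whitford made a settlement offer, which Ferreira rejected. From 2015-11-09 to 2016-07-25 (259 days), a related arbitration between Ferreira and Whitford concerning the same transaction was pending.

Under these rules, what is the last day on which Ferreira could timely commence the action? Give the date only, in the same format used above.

2019-08-28

The claim accrued on 2014-12-12, when the wrongful act occurred.
The untolled deadline — 4 years after 2014-12-12 — is 2018-12-12.
Because the pending related arbitration ran from 2015-11-09 to 2016-07-25, the deadline is extended by 259 days to 2019-08-28.
The other events in the timeline have no effect on the limitation period under the stated rules.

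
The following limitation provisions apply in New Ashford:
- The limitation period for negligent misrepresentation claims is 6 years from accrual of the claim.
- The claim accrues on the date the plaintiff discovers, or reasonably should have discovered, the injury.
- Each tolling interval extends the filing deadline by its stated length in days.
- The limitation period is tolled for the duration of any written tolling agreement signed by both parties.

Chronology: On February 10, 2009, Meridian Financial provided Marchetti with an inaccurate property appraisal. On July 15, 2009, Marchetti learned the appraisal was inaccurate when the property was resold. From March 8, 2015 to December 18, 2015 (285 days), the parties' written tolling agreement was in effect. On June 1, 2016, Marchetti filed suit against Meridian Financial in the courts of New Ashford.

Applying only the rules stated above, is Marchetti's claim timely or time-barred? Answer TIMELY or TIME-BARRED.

Accrual is tied to discovery, so the period began on July 15, 2009 rather than on February 10, 2009 when the act occurred.
Adding the 6 years base period to July 15, 2009 gives a deadline of July 15, 2015, before any tolling.
The period was tolled for 285 days by the written tolling agreement (March 8, 2015 to December 18, 2015), pushing the deadline to April 25, 2016.
Filing on June 1, 2016 missed the April 25, 2016 deadline — the action is time-barred.

TIME-BARRED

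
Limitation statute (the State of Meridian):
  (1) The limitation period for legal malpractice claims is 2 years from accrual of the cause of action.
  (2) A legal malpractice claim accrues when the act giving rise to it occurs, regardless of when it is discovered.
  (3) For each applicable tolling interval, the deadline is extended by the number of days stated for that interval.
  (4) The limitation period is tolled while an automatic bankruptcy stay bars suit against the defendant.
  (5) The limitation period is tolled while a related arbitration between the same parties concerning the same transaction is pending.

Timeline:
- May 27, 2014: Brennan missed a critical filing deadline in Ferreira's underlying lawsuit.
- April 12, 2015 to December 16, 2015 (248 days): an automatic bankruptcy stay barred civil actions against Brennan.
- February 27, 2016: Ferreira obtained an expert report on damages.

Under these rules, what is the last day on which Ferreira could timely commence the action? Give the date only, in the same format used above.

The claim accrued on May 27, 2014, when the wrongful act occurred.
The untolled deadline — 2 years after May 27, 2014 — is May 27, 2016.
The period was tolled for 248 days by the automatic bankruptcy stay (April 12, 2015 to December 16, 2015), pushing the deadline to January 30, 2017.
None of the other events listed affects the running of the period under the stated rules.

January 30, 2017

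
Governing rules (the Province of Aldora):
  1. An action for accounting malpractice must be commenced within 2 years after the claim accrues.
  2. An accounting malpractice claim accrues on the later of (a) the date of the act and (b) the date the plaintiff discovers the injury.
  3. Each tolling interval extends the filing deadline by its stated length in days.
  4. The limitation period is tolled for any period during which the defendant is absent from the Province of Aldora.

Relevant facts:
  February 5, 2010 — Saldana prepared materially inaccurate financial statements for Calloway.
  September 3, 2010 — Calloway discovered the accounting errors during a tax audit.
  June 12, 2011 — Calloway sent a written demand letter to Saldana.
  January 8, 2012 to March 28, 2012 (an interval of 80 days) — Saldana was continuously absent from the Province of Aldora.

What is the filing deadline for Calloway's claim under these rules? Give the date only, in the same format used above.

November 22, 2012

Taking the later of the act (February 5, 2010) and discovery (September 3, 2010), the claim accrued on September 3, 2010.
The untolled deadline — 2 years after September 3, 2010 — is September 3, 2012.
The period was tolled for 80 days by the defendant's absence from the jurisdiction (January 8, 2012 to March 28, 2012), pushing the deadline to November 22, 2012.
Nothing else in the chronology tolls or restarts the period.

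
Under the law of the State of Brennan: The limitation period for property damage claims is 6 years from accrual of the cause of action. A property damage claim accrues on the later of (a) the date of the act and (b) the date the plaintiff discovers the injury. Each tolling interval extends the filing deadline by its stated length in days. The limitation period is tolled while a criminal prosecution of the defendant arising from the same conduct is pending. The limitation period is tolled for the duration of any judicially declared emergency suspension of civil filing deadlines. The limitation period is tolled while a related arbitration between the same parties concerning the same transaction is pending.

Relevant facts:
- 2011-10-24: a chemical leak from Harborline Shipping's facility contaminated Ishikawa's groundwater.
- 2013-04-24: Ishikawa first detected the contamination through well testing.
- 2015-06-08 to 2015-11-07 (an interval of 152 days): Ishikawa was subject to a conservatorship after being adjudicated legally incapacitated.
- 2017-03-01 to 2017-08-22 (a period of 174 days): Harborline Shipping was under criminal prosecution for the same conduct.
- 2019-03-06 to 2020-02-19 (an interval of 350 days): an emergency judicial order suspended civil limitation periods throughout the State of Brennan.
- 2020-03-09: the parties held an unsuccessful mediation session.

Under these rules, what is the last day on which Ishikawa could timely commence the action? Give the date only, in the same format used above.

Because discovery on 2013-04-24 post-dates the 2011-10-24 act, accrual under the later-of rule falls on 2013-04-24.
Adding the 6 years base period to 2013-04-24 gives a deadline of 2019-04-24, before any tolling.
The pending criminal prosecution from 2017-03-01 to 2017-08-22 tolled the period for 174 days, extending the deadline to 2019-10-15.
The emergency suspension of filing deadlines from 2019-03-06 to 2020-02-19 tolled the period for 350 days, extending the deadline to 2020-09-29.
Although the plaintiff's incapacity ran from 2015-06-08 to 2015-11-07, the stated rules do not make that a tolling event, so it is disregarded.
None of the other events listed affects the running of the period under the stated rules.

2020-09-29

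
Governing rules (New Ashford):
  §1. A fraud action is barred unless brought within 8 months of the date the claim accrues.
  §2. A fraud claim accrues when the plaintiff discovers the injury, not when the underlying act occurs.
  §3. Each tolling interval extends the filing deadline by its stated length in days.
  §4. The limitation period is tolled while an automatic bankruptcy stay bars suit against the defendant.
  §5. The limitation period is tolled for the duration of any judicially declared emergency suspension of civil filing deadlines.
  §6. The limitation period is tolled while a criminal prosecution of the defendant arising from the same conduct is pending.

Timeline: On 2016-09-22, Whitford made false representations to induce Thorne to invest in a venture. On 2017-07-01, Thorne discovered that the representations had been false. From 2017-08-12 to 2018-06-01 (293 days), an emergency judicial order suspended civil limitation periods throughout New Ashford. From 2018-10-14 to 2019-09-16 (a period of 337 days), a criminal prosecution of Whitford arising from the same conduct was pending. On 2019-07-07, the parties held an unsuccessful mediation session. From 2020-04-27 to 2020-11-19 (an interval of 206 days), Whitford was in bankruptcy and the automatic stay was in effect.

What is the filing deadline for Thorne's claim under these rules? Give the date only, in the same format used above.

Accrual is tied to discovery, so the period began on 2017-07-01 rather than on 2016-09-22 when the act occurred.
Adding the 8 months base period to 2017-07-01 gives a deadline of 2018-03-01, before any tolling.
The emergency suspension of filing deadlines from 2017-08-12 to 2018-06-01 tolled the period for 293 days, extending the deadline to 2018-12-19.
The pending criminal prosecution from 2018-10-14 to 2019-09-16 tolled the period for 337 days, extending the deadline to 2019-11-21.
By the time the automatic bankruptcy stay began on 2020-04-27, the limitation period had already expired on 2019-11-21; that interval cannot revive it.
The other events in the timeline have no effect on the limitation period under the stated rules.

2019-11-21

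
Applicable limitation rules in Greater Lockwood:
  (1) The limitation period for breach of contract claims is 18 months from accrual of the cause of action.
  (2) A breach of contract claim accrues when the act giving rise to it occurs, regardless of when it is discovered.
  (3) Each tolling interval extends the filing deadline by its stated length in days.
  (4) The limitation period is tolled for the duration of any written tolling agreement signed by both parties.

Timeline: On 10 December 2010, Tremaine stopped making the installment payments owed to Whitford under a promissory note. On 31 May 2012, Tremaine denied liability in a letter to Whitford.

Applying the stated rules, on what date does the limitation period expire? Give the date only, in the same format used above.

10 June 2012

The claim accrued on 10 December 2010, when the wrongful act occurred.
Adding the 18 months base period to 10 December 2010 gives a deadline of 10 June 2012, before any tolling.
The other events in the timeline have no effect on the limitation period under the stated rules.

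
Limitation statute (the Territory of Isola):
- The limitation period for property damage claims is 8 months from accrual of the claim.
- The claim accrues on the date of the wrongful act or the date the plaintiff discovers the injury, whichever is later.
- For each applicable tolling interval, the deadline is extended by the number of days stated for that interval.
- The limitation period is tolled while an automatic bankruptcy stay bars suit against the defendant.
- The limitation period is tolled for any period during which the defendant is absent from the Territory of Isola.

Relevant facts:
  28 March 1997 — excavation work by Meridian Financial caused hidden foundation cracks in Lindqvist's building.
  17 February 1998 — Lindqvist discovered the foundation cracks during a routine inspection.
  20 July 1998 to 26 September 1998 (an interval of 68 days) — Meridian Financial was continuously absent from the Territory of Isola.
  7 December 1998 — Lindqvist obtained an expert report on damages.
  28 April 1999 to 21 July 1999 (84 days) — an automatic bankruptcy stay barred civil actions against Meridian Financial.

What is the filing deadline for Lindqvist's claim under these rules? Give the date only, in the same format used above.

The claim accrued on 17 February 1998 — the later of the 28 March 1997 act and the 17 February 1998 discovery.
8 months from 17 February 1998 is 17 October 1998.
The period was tolled for 68 days by the defendant's absence from the jurisdiction (20 July 1998 to 26 September 1998), pushing the deadline to 24 December 1998.
The automatic bankruptcy stay starting 28 April 1999 came too late — the period had run on 24 December 1998 — and so does not extend the deadline.
None of the other events listed affects the running of the period under the stated rules.

24 December 1998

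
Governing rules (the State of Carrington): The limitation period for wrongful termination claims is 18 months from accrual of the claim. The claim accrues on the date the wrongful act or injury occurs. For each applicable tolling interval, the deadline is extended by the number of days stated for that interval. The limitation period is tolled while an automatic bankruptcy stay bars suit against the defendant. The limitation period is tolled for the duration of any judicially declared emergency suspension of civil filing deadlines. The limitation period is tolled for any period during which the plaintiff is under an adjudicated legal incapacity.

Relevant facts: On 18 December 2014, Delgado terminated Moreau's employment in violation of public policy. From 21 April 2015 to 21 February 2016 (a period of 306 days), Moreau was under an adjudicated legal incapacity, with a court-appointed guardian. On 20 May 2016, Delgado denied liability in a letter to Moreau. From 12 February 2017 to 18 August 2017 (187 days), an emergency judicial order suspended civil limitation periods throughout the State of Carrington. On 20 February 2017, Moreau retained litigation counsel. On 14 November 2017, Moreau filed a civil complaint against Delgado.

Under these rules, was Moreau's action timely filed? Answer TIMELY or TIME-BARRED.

TIME-BARRED

The limitation period began to run on 18 December 2014.
Adding the 18 months base period to 18 December 2014 gives a deadline of 18 June 2016, before any tolling.
Because the plaintiff's legal incapacity ran from 21 April 2015 to 21 February 2016, the deadline is extended by 306 days to 20 April 2017.
The emergency suspension of filing deadlines from 12 February 2017 to 18 August 2017 tolled the period for 187 days, extending the deadline to 24 October 2017.
The other events in the timeline have no effect on the limitation period under the stated rules.
Moreau filed on 14 November 2017, after the 24 October 2017 deadline, so the action is time-barred.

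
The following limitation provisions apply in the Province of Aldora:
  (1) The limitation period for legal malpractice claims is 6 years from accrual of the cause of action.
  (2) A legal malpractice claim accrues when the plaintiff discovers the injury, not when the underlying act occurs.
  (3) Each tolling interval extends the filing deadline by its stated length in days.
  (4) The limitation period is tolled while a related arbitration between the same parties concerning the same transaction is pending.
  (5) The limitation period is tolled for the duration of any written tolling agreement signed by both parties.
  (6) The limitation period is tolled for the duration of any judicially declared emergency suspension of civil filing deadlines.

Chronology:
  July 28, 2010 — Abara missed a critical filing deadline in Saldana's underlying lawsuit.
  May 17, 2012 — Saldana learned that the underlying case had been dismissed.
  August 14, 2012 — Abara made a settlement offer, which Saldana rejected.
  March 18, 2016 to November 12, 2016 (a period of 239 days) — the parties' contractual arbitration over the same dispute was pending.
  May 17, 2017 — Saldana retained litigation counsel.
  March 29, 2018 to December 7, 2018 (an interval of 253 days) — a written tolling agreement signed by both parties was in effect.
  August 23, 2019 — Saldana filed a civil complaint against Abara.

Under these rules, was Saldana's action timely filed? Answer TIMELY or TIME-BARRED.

TIMELY

Under the discovery rule, the claim accrued on May 17, 2012, when Saldana discovered the injury — not on the July 28, 2010 date of the underlying act.
Adding the 6 years base period to May 17, 2012 gives a deadline of May 17, 2018, before any tolling.
The pending related arbitration from March 18, 2016 to November 12, 2016 tolled the period for 239 days, extending the deadline to January 11, 2019.
The written tolling agreement from March 29, 2018 to December 7, 2018 tolled the period for 253 days, extending the deadline to September 21, 2019.
Nothing else in the chronology tolls or restarts the period.
The August 23, 2019 filing precedes the September 21, 2019 deadline; the claim is timely.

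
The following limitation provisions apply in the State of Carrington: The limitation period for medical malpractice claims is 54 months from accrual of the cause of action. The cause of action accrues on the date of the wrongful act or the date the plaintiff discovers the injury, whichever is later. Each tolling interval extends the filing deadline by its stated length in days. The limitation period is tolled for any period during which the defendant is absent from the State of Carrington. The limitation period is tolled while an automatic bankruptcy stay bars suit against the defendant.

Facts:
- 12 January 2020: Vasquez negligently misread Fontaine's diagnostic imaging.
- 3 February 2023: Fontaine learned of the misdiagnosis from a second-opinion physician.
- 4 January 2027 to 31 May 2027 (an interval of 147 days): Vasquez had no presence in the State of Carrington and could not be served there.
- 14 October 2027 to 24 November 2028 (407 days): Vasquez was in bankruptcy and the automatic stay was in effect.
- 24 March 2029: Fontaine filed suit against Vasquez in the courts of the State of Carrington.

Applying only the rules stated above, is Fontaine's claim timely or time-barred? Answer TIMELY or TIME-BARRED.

The claim accrued on 3 February 2023 — the later of the 12 January 2020 act and the 3 February 2023 discovery.
54 months from 3 February 2023 is 3 August 2027.
The period was tolled for 147 days by the defendant's absence from the jurisdiction (4 January 2027 to 31 May 2027), pushing the deadline to 28 December 2027.
Because the automatic bankruptcy stay ran from 14 October 2027 to 24 November 2028, the deadline is extended by 407 days to 7 February 2029.
Fontaine filed on 24 March 2029, after the 7 February 2029 deadline, so the action is time-barred.

TIME-BARRED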